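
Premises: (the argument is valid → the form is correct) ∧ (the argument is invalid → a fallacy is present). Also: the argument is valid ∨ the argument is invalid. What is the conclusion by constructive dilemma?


Constructive dilemma: (P → Q) ∧ (R → S), P ∨ R ⊢ Q ∨ S
Premise 1: the argument is valid → the form is correct
Premise 2: the argument is invalid → a fallacy is present
Premise 3: the argument is valid ∨ the argument is invalid
Case 1: Assuming the argument is valid, then by Premise 1, the form is correct.
Case 2: Assuming the argument is invalid, then by Premise 2, a fallacy is present.
Since one of the argument is valid or the argument is invalid must hold, we get the form is correct or a fallacy is present.

The form is correct or a fallacy is present.


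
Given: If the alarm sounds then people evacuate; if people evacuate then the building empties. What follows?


Hypothetical syllogism: P → Q, Q → R ⊢ P → R
Premise 1: the alarm sounds → people evacuate
Premise 2: people evacuate → the building empties
Chain the implications: the middle term (people evacuate) links the two.
Conclusion: If the alarm sounds, then the building empties.

If the alarm sounds, then the building empties.


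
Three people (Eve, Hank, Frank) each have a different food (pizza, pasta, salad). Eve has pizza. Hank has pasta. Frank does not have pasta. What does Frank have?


From clues:
  Eve → pizza
  Hank → pasta
By elimination, Frank gets the remaining.

salad


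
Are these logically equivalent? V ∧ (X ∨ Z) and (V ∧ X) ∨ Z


Expression 1: V ∧ (X ∨ Z)
Expression 2: (V ∧ X) ∨ Z
Truth table (V X Z | Expr1 Expr2):
  T T T |   T     T
  T T F |   T     T
  T F T |   T     T
  T F F |   F     F
  F T T |   F     T   ← differ
  F T F |   F     F
  F F T |   F     T   ← differ
  F F F |   F     F
Counterexample: V=F, X=T, Z=T gives Expr1 = F but Expr2 = T, so the expressions are NOT logically equivalent.

No


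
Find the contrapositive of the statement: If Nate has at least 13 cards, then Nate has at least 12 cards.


Original: If Nate has at least 13 cards, then Nate has at least 12 cards
Contrapositive: If ¬Q, then ¬P
Negate Q: not (Nate has at least 12 cards)
Negate P: not (Nate has at least 13 cards)

If not (Nate has at least 12 cards), then not (Nate has at least 13 cards).


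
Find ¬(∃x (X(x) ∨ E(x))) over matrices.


Original: ∃x (X(x) ∨ E(x))
Rule: ¬∀→∃, ¬∃→∀, negate predicate.
Negation: ∀x (¬X(x) ∧ ¬E(x))

∀x (¬X(x) ∧ ¬E(x))


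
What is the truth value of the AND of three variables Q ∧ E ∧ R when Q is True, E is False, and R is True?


Q = True, E = False, R = True
Step 1: Q ∧ E = True AND False = False
Step 2: (False) ∧ R = (False) AND True = False
AND is true only when ALL operands are true.

False


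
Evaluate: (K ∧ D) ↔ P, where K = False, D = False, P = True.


K = False, D = False, P = True
Step 1: K ∧ D = False AND False = False
Step 2: (False) ↔ P: true when both sides have same truth value.
Result: False ↔ True = False

False


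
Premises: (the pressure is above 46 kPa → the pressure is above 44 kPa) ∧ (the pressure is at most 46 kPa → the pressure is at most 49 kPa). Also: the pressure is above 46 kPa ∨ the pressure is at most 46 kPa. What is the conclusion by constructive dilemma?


Constructive dilemma: (P → Q) ∧ (R → S), P ∨ R ⊢ Q ∨ S
Premise 1: the pressure is above 46 kPa → the pressure is above 44 kPa
Premise 2: the pressure is at most 46 kPa → the pressure is at most 49 kPa
Premise 3: the pressure is above 46 kPa ∨ the pressure is at most 46 kPa
Case 1: Assuming the pressure is above 46 kPa, then by Premise 1, the pressure is above 44 kPa.
Case 2: Assuming the pressure is at most 46 kPa, then by Premise 2, the pressure is at most 49 kPa.
Since one of the pressure is above 46 kPa or the pressure is at most 46 kPa must hold, we get the pressure is above 44 kPa or the pressure is at most 49 kPa.

The pressure is above 44 kPa or the pressure is at most 49 kPa.


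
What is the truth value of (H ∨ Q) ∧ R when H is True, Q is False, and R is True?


H = True, Q = False, R = True
Step 1: H ∨ Q = True OR False = True
Step 2: True ∧ R = True AND True = True
OR is true when at least one operand is true; AND requires both.

True


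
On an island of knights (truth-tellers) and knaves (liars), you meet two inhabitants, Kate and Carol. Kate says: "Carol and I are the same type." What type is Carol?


Kate says: "Carol and I are the same type."
Case 1: Kate is a Knight (truth-teller)
  Statement is true → they ARE the same → Carol is also a Knight
Case 2: Kate is a Knave (liar)
  Statement is false → they are NOT the same → Carol is a Knight
In both cases, Carol is a Knight.

Knight


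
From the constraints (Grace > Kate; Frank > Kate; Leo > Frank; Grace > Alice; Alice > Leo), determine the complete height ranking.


Constraints: Grace > Kate; Frank > Kate; Leo > Frank; Grace > Alice; Alice > Leo
Method: at each step, the next-highest is the one remaining person who never appears on the smaller side of a constraint between remaining people.
  Step 1: remaining {Frank, Kate, Alice, Leo, Grace}; on the smaller side: {Frank, Kate, Alice, Leo} → Grace is next (Grace > Kate; Grace > Alice).
  Step 2: remaining {Frank, Kate, Alice, Leo}; on the smaller side: {Frank, Kate, Leo} → Alice is next (Alice > Leo).
  Step 3: remaining {Frank, Kate, Leo}; on the smaller side: {Frank, Kate} → Leo is next (Leo > Frank).
  Step 4: remaining {Frank, Kate}; on the smaller side: {Kate} → Frank is next (Frank > Kate).
  Step 5: only Kate remains → lowest.
Final ranking (highest to lowest):

Grace > Alice > Leo > Frank > Kate


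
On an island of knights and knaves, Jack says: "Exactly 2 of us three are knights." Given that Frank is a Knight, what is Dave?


Jack claims exactly 2 knights among Jack, Frank, Dave.
Given: Frank is a Knight.

Case 1: Jack is a Knight (tells truth)
  Then exactly 2 of the three are knights.
  Counting Jack, Frank: 2 knight(s) so far. Need 0 more → Dave = Knave.
Case 2: Jack is a Knave (lies)
  Then the count is NOT 2.
  If Dave = Knight, count = 2 = 2 → claim would be true, contradicts lie.
  If Dave = Knave, count = 1 ≠ 2 → lie confirmed ✓

Dave is a Knave.

Knave


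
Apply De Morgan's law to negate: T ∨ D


De Morgan's law: ¬(P ∨ Q) ≡ ¬P ∧ ¬Q
¬(T ∨ D) = ¬T ∧ ¬D

¬T ∧ ¬D


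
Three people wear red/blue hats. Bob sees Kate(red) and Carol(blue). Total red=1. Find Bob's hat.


Total red = 1, seen red = 1
Own red = 1 - 1 = 0
Bob's hat is blue.

blue


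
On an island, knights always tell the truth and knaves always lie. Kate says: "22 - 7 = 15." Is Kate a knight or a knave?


Statement: "22 - 7 = 15."
Actual: 22 - 7 = 15
Claimed: 15
Statement is TRUE → Kate tells the truth → Knight

Knight


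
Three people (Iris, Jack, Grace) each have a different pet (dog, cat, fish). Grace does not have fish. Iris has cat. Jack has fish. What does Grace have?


From clues:
  Jack → fish
  Iris → cat
By elimination, Grace gets the remaining.

dog


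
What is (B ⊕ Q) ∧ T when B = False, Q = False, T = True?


B = False, Q = False, T = True
Step 1: B ⊕ Q = False XOR False = False
Step 2: False ∧ T = False AND True = False
XOR true when exactly one of B,Q is true; then AND with T.

False


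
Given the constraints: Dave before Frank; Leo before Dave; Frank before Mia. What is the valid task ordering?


Constraints: Dave before Frank; Leo before Dave; Frank before Mia
Method: repeatedly schedule the remaining task that has no remaining task required before it.
  Step 1: remaining {Leo, Mia, Dave, Frank}; every task except Leo still has a predecessor pending → schedule Leo.
  Step 2: remaining {Mia, Dave, Frank}; every task except Dave still has a predecessor pending → schedule Dave.
  Step 3: remaining {Mia, Frank}; every task except Frank still has a predecessor pending → schedule Frank.
  Step 4: only Mia remains → schedule Mia.
Resulting order:

Leo → Dave → Frank → Mia


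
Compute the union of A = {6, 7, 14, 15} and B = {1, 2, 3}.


A = {6, 7, 14, 15}
B = {1, 2, 3}
Operation: union
All elements combined: 1, 2, 3, 6, 7, 14, 15

{1, 2, 3, 6, 7, 14, 15}


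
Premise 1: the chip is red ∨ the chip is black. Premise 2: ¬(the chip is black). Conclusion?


Disjunctive syllogism: P ∨ Q, ¬P ⊢ Q
Disjunction: the chip is red ∨ the chip is black
We know it is not the case that the chip is black.
By disjunctive syllogism, the other disjunct must be true.

The chip is red


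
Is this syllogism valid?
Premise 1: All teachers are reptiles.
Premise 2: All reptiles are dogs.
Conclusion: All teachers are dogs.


Premise 1: All teachers are reptiles.
Premise 2: All reptiles are dogs.
Conclusion: All teachers are dogs.
Barbara syllogism (AAA-1): All A are B, All B are C → All A are C.
Middle term (reptiles) distributed in premise 2.

Valid


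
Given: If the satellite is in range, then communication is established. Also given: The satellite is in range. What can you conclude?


Modus ponens: P → Q, P ⊢ Q
P: the satellite is in range
Q: communication is established
We have P → Q and P is true.
By modus ponens, Q must be true.

Communication is established


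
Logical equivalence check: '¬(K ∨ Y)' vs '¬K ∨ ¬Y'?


Expression 1: ¬(K ∨ Y)
Expression 2: ¬K ∨ ¬Y
Truth table (K Y | Expr1 Expr2):
  T T |   F     F
  T F |   F     T   ← differ
  F T |   F     T   ← differ
  F F |   T     T
Counterexample: K=T, Y=F gives Expr1 = F but Expr2 = T, so the expressions are NOT logically equivalent.

No


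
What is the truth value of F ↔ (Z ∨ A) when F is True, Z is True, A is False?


F = True, Z = True, A = False
Step 1: Z ∨ A = True OR False = True
Step 2: F ↔ (True): true when both sides have same truth value.
Result: True ↔ True = True

True


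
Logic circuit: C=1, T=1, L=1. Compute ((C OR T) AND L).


C OR T = 1|1 = 1
1 AND 1 = 1

1


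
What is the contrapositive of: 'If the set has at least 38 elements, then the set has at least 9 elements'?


Original: If the set has at least 38 elements, then the set has at least 9 elements
Contrapositive: If ¬Q, then ¬P
Negate Q: not (the set has at least 9 elements)
Negate P: not (the set has at least 38 elements)

If not (the set has at least 9 elements), then not (the set has at least 38 elements).


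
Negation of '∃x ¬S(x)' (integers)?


Original: ∃x ¬S(x)
Rule: ¬∀→∃, ¬∃→∀, negate predicate.
Negation: ∀x S(x)

∀x S(x)


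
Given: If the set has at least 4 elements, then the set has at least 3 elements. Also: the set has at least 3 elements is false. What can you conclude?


Modus tollens: P → Q, ¬Q ⊢ ¬P
P: the set has at least 4 elements
Q: the set has at least 3 elements
We have P → Q and Q is false.
By modus tollens, P must be false.

It is not the case that the set has at least 4 elements


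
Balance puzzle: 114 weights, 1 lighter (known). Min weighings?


Each weighing has 3 outcomes (left heavy / balance / right heavy), so k weighings distinguish at most 3^k cases; splitting into three near-equal groups achieves this.
Need 3^k ≥ 114: 3^4 = 81 < 114 ≤ 3^5 = 243
k = ⌈log₃(114)⌉ = 5

5


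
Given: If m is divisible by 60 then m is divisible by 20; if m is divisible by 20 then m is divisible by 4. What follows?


Hypothetical syllogism: P → Q, Q → R ⊢ P → R
Premise 1: m is divisible by 60 → m is divisible by 20
Premise 2: m is divisible by 20 → m is divisible by 4
Chain the implications: the middle term (m is divisible by 20) links the two.
Conclusion: If m is divisible by 60, then m is divisible by 4.

If m is divisible by 60, then m is divisible by 4.


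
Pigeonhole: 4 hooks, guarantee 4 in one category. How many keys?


Pigeonhole: to guarantee k in one of n categories, need (k-1)×n + 1.
k = 4, n = 4
Minimum = (4-1) × 4 + 1 = 3 × 4 + 1

13


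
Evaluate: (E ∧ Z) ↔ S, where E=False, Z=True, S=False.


E = False, Z = True, S = False
Expression: (E ∧ Z) ↔ S
Step 1: E ∧ Z = False AND True = False
Step 2: (False) ↔ S = (False iff False) = True

True


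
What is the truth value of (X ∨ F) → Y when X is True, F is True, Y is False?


X = True, F = True, Y = False
Step 1: X ∨ F = True OR True = True
Step 2: (True) → Y: false only when antecedent=True and Y=False.
Result: False

False


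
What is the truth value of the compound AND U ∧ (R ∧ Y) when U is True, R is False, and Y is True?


U = True, R = False, Y = True
Step 1: R ∧ Y = False AND True = False
Step 2: U ∧ False = True AND False = False
AND is true only when ALL operands are true.

False


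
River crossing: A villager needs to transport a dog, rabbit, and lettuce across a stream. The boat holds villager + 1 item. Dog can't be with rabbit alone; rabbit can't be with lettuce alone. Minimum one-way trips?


1. villager+rabbit → 2. villager ← 3. villager+dog → 4. villager+rabbit ← 5. villager+lettuce → 6. villager ← 7. villager+rabbit →
Minimum trips = 7

7


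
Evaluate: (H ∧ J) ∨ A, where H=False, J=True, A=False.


H = False, J = True, A = False
Expression: (H ∧ J) ∨ A
Step 1: H ∧ J = False AND True = False
Step 2: (False) ∨ A = False OR False = False

False


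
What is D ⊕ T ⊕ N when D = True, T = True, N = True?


D = True, T = True, N = True
Step 1: D ⊕ T = True XOR True = False
Step 2: False ⊕ N = False XOR True = True
XOR is true when an odd number of operands are true.

True


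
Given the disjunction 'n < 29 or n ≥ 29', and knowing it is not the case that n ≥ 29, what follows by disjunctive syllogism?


Disjunctive syllogism: P ∨ Q, ¬P ⊢ Q
Disjunction: n < 29 ∨ n ≥ 29
We know it is not the case that n ≥ 29.
By disjunctive syllogism, the other disjunct must be true.

n < 29


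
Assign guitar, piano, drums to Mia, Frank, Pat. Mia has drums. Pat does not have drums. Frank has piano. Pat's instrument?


From clues:
  Mia → drums
  Frank → piano
By elimination, Pat gets the remaining.

guitar


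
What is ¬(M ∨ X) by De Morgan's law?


De Morgan's law: ¬(P ∨ Q) ≡ ¬P ∧ ¬Q
¬(M ∨ X) = ¬M ∧ ¬X

¬M ∧ ¬X


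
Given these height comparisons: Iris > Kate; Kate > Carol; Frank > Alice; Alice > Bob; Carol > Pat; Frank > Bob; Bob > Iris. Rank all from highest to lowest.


Constraints: Iris > Kate; Kate > Carol; Frank > Alice; Alice > Bob; Carol > Pat; Frank > Bob; Bob > Iris
Method: at each step, the next-highest is the one remaining person who never appears on the smaller side of a constraint between remaining people.
  Step 1: remaining {Bob, Pat, Carol, Frank, Alice, Iris, Kate}; on the smaller side: {Bob, Pat, Carol, Alice, Iris, Kate} → Frank is next (Frank > Alice; Frank > Bob).
  Step 2: remaining {Bob, Pat, Carol, Alice, Iris, Kate}; on the smaller side: {Bob, Pat, Carol, Iris, Kate} → Alice is next (Alice > Bob).
  Step 3: remaining {Bob, Pat, Carol, Iris, Kate}; on the smaller side: {Pat, Carol, Iris, Kate} → Bob is next (Bob > Iris).
  Step 4: remaining {Pat, Carol, Iris, Kate}; on the smaller side: {Pat, Carol, Kate} → Iris is next (Iris > Kate).
  Step 5: remaining {Pat, Carol, Kate}; on the smaller side: {Pat, Carol} → Kate is next (Kate > Carol).
  Step 6: remaining {Pat, Carol}; on the smaller side: {Pat} → Carol is next (Carol > Pat).
  Step 7: only Pat remains → lowest.
Final ranking (highest to lowest):

Frank > Alice > Bob > Iris > Kate > Carol > Pat


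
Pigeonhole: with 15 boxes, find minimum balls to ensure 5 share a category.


Pigeonhole: to guarantee k in one of n categories, need (k-1)×n + 1.
k = 5, n = 15
Minimum = (5-1) × 15 + 1 = 4 × 15 + 1

61


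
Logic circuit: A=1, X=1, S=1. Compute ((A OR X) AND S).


A OR X = 1|1 = 1
1 AND 1 = 1

1


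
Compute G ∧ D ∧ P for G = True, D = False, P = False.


G = True, D = False, P = False
Step 1: G ∧ D = True AND False = False
Step 2: (False) ∧ P = (False) AND False = False
AND is true only when ALL operands are true.

False


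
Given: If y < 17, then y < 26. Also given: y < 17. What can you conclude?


Modus ponens: P → Q, P ⊢ Q
P: y < 17
Q: y < 26
We have P → Q and P is true.
By modus ponens, Q must be true.

y < 26


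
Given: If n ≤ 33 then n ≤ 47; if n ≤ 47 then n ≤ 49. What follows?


Hypothetical syllogism: P → Q, Q → R ⊢ P → R
Premise 1: n ≤ 33 → n ≤ 47
Premise 2: n ≤ 47 → n ≤ 49
Chain the implications: the middle term (n ≤ 47) links the two.
Conclusion: If n ≤ 33, then n ≤ 49.

If n ≤ 33, then n ≤ 49.


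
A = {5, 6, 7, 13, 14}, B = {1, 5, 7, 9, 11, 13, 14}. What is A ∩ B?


A = {5, 6, 7, 13, 14}
B = {1, 5, 7, 9, 11, 13, 14}
Operation: intersection
Elements in both: 5, 7, 13, 14

{5, 7, 13, 14}


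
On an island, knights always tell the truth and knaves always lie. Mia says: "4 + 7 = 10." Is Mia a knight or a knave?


Statement: "4 + 7 = 10."
Actual: 4 + 7 = 11
Claimed: 10
Statement is FALSE → Mia lies → Knave

Knave


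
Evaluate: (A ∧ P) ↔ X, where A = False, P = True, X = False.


A = False, P = True, X = False
Step 1: A ∧ P = False AND True = False
Step 2: (False) ↔ X: true when both sides have same truth value.
Result: False ↔ False = True

True


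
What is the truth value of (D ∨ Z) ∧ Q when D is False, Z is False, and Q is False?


D = False, Z = False, Q = False
Step 1: D ∨ Z = False OR False = False
Step 2: False ∧ Q = False AND False = False
OR is true when at least one operand is true; AND requires both.

False


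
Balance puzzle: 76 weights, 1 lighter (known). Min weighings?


Each weighing has 3 outcomes (left heavy / balance / right heavy), so k weighings distinguish at most 3^k cases; splitting into three near-equal groups achieves this.
Need 3^k ≥ 76: 3^3 = 27 < 76 ≤ 3^4 = 81
k = ⌈log₃(76)⌉ = 4

4


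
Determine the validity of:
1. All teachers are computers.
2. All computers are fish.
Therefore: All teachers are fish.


Premise 1: All teachers are computers.
Premise 2: All computers are fish.
Conclusion: All teachers are fish.
Barbara syllogism (AAA-1): All A are B, All B are C → All A are C.
Middle term (computers) distributed in premise 2.

Valid


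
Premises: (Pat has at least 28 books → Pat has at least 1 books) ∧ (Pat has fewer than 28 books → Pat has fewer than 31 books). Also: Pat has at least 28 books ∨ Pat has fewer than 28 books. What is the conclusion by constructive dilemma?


Constructive dilemma: (P → Q) ∧ (R → S), P ∨ R ⊢ Q ∨ S
Premise 1: Pat has at least 28 books → Pat has at least 1 books
Premise 2: Pat has fewer than 28 books → Pat has fewer than 31 books
Premise 3: Pat has at least 28 books ∨ Pat has fewer than 28 books
Case 1: Assuming Pat has at least 28 books, then by Premise 1, Pat has at least 1 books.
Case 2: Assuming Pat has fewer than 28 books, then by Premise 2, Pat has fewer than 31 books.
Since one of Pat has at least 28 books or Pat has fewer than 28 books must hold, we get Pat has at least 1 books or Pat has fewer than 31 books.

Pat has at least 1 books or Pat has fewer than 31 books.


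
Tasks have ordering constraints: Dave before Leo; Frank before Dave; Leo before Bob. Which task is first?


Constraints: Dave before Leo; Frank before Dave; Leo before Bob
The first task can have nothing scheduled before it, so it must never appear on the right of a 'before'.
Tasks appearing after some 'before': Leo, Dave, Bob.
The only task not in that list is Frank → it is first.

Frank


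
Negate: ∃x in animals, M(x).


Original: ∃x M(x)
Rule: ¬∀→∃, ¬∃→∀, negate predicate.
Negation: ∀x ¬M(x)

∀x ¬M(x)


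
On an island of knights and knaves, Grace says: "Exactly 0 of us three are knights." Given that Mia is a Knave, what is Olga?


Grace claims exactly 0 knights among Grace, Mia, Olga.
Given: Mia is a Knave.

Case 1: Grace is a Knight (tells truth)
  Then exactly 0 of the three are knights.
  Counting Grace, Mia: 1 knight(s) so far. Need -1 more → impossible.
Case 2: Grace is a Knave (lies)
  Then the count is NOT 0.
  If Olga = Knave, count = 0 = 0 → claim would be true, contradicts lie.
  If Olga = Knight, count = 1 ≠ 0 → lie confirmed ✓

Olga is a Knight.

Knight


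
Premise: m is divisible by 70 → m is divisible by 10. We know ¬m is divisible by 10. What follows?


Modus tollens: P → Q, ¬Q ⊢ ¬P
P: m is divisible by 70
Q: m is divisible by 10
We have P → Q and Q is false.
By modus tollens, P must be false.

It is not the case that m is divisible by 70


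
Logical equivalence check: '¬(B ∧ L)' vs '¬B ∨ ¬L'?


Expression 1: ¬(B ∧ L)
Expression 2: ¬B ∨ ¬L
Truth table (B L | Expr1 Expr2):
  T T |   F     F
  T F |   T     T
  F T |   T     T
  F F |   T     T
All 4 rows agree, so the expressions are logically equivalent.

Yes


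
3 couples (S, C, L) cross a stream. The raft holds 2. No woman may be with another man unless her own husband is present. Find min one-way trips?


Label couples S, C, L (H = husband, W = wife).
Counting alone: 6 people, the raft carries 2 and someone must bring it back, so each round trip nets at most +1 on the far side until the last crossing → at least 9 trips. The jealousy constraint makes 9 impossible; the shortest valid schedule has 11:
1. WS+WC →  (far: WS,WC; near: HS,HC,HL,WL)
2. WS ←       (far: WC; near: HS,HC,HL,WS,WL)
3. WS+WL →  (far: WS,WC,WL; near: HS,HC,HL)
4. WS ←       (far: WC,WL; near: HS,HC,HL,WS)
5. HC+HL →  (far: HC,WC,HL,WL; near: HS,WS)
6. HC+WC ←  (far: HL,WL; near: HS,WS,HC,WC)
7. HS+HC →  (far: HS,HC,HL,WL; near: WS,WC)
8. WL ←       (far: HS,HC,HL; near: WS,WC,WL)
9. WS+WC →  (far: HS,WS,HC,WC,HL; near: WL)
10. HL ←      (far: HS,WS,HC,WC; near: HL,WL)
11. HL+WL → (far: all six; near: empty)
In every state each wife is either with her husband or with no other man.
Minimum trips = 11

11


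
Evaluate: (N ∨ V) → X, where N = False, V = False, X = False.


N = False, V = False, X = False
Step 1: N ∨ V = False OR False = False
Step 2: (False) → X: false only when antecedent=True and X=False.
Result: True

True


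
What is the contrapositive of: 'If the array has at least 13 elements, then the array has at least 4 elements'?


Original: If the array has at least 13 elements, then the array has at least 4 elements
Contrapositive: If ¬Q, then ¬P
Negate Q: not (the array has at least 4 elements)
Negate P: not (the array has at least 13 elements)

If not (the array has at least 4 elements), then not (the array has at least 13 elements).


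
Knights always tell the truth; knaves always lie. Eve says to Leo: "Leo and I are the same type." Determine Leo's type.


Eve says: "Leo and I are the same type."
Case 1: Eve is a Knight (truth-teller)
  Statement is true → they ARE the same → Leo is also a Knight
Case 2: Eve is a Knave (liar)
  Statement is false → they are NOT the same → Leo is a Knight
In both cases, Leo is a Knight.

Knight


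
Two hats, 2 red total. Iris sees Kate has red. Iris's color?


Total red = 2, Kate = red
Red accounted for: 1
Remaining for Iris: 1
Iris's hat is red.

red


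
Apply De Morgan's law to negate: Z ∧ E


De Morgan's law: ¬(P ∧ Q) ≡ ¬P ∨ ¬Q
¬(Z ∧ E) = ¬Z ∨ ¬E

¬Z ∨ ¬E


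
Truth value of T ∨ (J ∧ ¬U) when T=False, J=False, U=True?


T = False, J = False, U = True
Expression: T ∨ (J ∧ ¬U)
Step 1: ¬U = NOT True = False
Step 2: J ∧ ¬U = False AND False = False
Step 3: T ∨ (False) = False OR False = False

False


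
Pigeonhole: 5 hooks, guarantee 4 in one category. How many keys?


Pigeonhole: to guarantee k in one of n categories, need (k-1)×n + 1.
k = 4, n = 5
Minimum = (4-1) × 5 + 1 = 3 × 5 + 1

16


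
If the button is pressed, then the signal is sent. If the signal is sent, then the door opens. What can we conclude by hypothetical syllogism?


Hypothetical syllogism: P → Q, Q → R ⊢ P → R
Premise 1: the button is pressed → the signal is sent
Premise 2: the signal is sent → the door opens
Chain the implications: the middle term (the signal is sent) links the two.
Conclusion: If the button is pressed, then the door opens.

If the button is pressed, then the door opens.


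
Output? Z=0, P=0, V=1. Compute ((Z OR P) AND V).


Z OR P = 0|0 = 0
0 AND 1 = 0

0


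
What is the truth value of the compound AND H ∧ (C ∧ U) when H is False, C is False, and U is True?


H = False, C = False, U = True
Step 1: C ∧ U = False AND True = False
Step 2: H ∧ False = False AND False = False
AND is true only when ALL operands are true.

False


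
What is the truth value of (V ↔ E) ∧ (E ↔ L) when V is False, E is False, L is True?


V = False, E = False, L = True
Step 1: V ↔ E is true when V and E have the same value. Result: True
Step 2: E ↔ L is true when E and L have the same value. Result: False
Step 3: True ∧ False = False

False


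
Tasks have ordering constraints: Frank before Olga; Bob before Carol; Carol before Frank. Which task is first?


Constraints: Frank before Olga; Bob before Carol; Carol before Frank
The first task can have nothing scheduled before it, so it must never appear on the right of a 'before'.
Tasks appearing after some 'before': Olga, Carol, Frank.
The only task not in that list is Bob → it is first.

Bob


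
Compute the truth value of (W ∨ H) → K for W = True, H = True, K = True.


W = True, H = True, K = True
Step 1: W ∨ H = True OR True = True
Step 2: (True) → K: false only when antecedent=True and K=False.
Result: True

True


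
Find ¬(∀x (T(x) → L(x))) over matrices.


Original: ∀x (T(x) → L(x))
Rule: ¬∀→∃, ¬∃→∀, negate predicate.
Negation: ∃x (T(x) ∧ ¬L(x))

∃x (T(x) ∧ ¬L(x))


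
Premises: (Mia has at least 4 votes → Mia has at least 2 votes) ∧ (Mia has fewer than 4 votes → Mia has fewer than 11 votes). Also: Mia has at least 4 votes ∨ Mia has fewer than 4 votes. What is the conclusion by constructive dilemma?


Constructive dilemma: (P → Q) ∧ (R → S), P ∨ R ⊢ Q ∨ S
Premise 1: Mia has at least 4 votes → Mia has at least 2 votes
Premise 2: Mia has fewer than 4 votes → Mia has fewer than 11 votes
Premise 3: Mia has at least 4 votes ∨ Mia has fewer than 4 votes
Case 1: Assuming Mia has at least 4 votes, then by Premise 1, Mia has at least 2 votes.
Case 2: Assuming Mia has fewer than 4 votes, then by Premise 2, Mia has fewer than 11 votes.
Since one of Mia has at least 4 votes or Mia has fewer than 4 votes must hold, we get Mia has at least 2 votes or Mia has fewer than 11 votes.

Mia has at least 2 votes or Mia has fewer than 11 votes.


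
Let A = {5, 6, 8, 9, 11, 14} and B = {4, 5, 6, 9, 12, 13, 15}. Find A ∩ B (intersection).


A = {5, 6, 8, 9, 11, 14}
B = {4, 5, 6, 9, 12, 13, 15}
Operation: intersection
Elements in both: 5, 6, 9

{5, 6, 9}


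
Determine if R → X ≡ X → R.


Expression 1: R → X
Expression 2: X → R
Truth table (R X | Expr1 Expr2):
  T T |   T     T
  T F |   F     T   ← differ
  F T |   T     F   ← differ
  F F |   T     T
Counterexample: R=T, X=F gives Expr1 = F but Expr2 = T, so the expressions are NOT logically equivalent.

No


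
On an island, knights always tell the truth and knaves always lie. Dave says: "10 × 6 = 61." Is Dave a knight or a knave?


Statement: "10 × 6 = 61."
Actual: 10 × 6 = 60
Claimed: 61
Statement is FALSE → Dave lies → Knave

Knave


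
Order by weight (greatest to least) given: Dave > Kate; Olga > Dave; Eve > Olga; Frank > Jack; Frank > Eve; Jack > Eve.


Constraints: Dave > Kate; Olga > Dave; Eve > Olga; Frank > Jack; Frank > Eve; Jack > Eve
Method: at each step, the next-highest is the one remaining person who never appears on the smaller side of a constraint between remaining people.
  Step 1: remaining {Kate, Jack, Olga, Dave, Frank, Eve}; on the smaller side: {Kate, Jack, Olga, Dave, Eve} → Frank is next (Frank > Jack; Frank > Eve).
  Step 2: remaining {Kate, Jack, Olga, Dave, Eve}; on the smaller side: {Kate, Olga, Dave, Eve} → Jack is next (Jack > Eve).
  Step 3: remaining {Kate, Olga, Dave, Eve}; on the smaller side: {Kate, Olga, Dave} → Eve is next (Eve > Olga).
  Step 4: remaining {Kate, Olga, Dave}; on the smaller side: {Kate, Dave} → Olga is next (Olga > Dave).
  Step 5: remaining {Kate, Dave}; on the smaller side: {Kate} → Dave is next (Dave > Kate).
  Step 6: only Kate remains → lowest.
Final ranking (highest to lowest):

Frank > Jack > Eve > Olga > Dave > Kate


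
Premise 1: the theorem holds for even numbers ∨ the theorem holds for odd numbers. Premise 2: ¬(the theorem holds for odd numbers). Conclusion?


Disjunctive syllogism: P ∨ Q, ¬P ⊢ Q
Disjunction: the theorem holds for even numbers ∨ the theorem holds for odd numbers
We know it is not the case that the theorem holds for odd numbers.
By disjunctive syllogism, the other disjunct must be true.

The theorem holds for even numbers


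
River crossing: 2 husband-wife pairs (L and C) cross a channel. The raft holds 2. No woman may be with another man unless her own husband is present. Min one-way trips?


Label couples L and C.
1. WL+WC → (far: WL,WC; near: HL,HC)
2. WL ←   (far: WC; near: HL,HC,WL)
3. HL+HC → (far: HL,HC,WC; near: WL)
4. HL ←   (far: HC,WC; near: HL,WL)  — HL returns, since WL is alone on near bank
5. HL+WL → (far: all four; near: empty)
Every state respects the constraint.
Minimum trips = 5

5


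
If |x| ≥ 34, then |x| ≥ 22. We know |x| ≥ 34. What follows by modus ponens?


Modus ponens: P → Q, P ⊢ Q
P: |x| ≥ 34
Q: |x| ≥ 22
We have P → Q and P is true.
By modus ponens, Q must be true.

|x| ≥ 22


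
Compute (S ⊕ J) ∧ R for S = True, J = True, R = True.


S = True, J = True, R = True
Step 1: S ⊕ J = True XOR True = False
Step 2: False ∧ R = False AND True = False
XOR true when exactly one of S,J is true; then AND with R.

False


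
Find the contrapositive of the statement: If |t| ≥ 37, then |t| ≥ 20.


Original: If |t| ≥ 37, then |t| ≥ 20
Contrapositive: If ¬Q, then ¬P
Negate Q: not (|t| ≥ 20)
Negate P: not (|t| ≥ 37)

If not (|t| ≥ 20), then not (|t| ≥ 37).


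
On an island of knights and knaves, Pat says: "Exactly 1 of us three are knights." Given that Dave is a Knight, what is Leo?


Pat claims exactly 1 knights among Pat, Dave, Leo.
Given: Dave is a Knight.

Case 1: Pat is a Knight (tells truth)
  Then exactly 1 of the three are knights.
  Counting Pat, Dave: 2 knight(s) so far. Need -1 more → impossible.
Case 2: Pat is a Knave (lies)
  Then the count is NOT 1.
  If Leo = Knave, count = 1 = 1 → claim would be true, contradicts lie.
  If Leo = Knight, count = 2 ≠ 1 → lie confirmed ✓

Leo is a Knight.

Knight


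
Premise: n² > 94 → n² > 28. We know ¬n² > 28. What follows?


Modus tollens: P → Q, ¬Q ⊢ ¬P
P: n² > 94
Q: n² > 28
We have P → Q and Q is false.
By modus tollens, P must be false.

It is not the case that n² > 94


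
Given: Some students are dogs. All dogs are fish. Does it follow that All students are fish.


Premise 1: Some students are dogs.
Premise 2: All dogs are fish.
Conclusion: All students are fish.
Fallacy: illicit minor. The minor term (students) is distributed in the conclusion ('All students ...') but undistributed in its premise ('Some students are dogs' doesn't cover all students).
Only 'Some students are fish' follows, not 'All'.

Invalid


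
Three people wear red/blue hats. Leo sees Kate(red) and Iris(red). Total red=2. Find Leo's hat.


Total red = 2, seen red = 2
Own red = 2 - 2 = 0
Leo's hat is blue.

blue


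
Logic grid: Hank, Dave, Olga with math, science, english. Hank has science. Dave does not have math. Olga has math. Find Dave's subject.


From clues:
  Olga → math
  Hank → science
By elimination, Dave gets the remaining.

english


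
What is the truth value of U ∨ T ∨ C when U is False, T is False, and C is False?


U = False, T = False, C = False
Step 1: U ∨ T = False OR False = False
Step 2: False ∨ C = False OR False = False
OR is true when at least one operand is true.

False


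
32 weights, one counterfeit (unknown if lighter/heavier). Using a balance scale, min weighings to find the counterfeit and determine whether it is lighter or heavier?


Let n = 32. 64 possibilities (n weights × lighter/heavier); each weighing has 3 outcomes.
Bound for k weighings: say the first weighing puts j weights on each pan. If it tips, the 2j weighed weights remain suspects (each with a known direction) and k-1 weighings give 3^(k-1) outcomes; 3^(k-1) is odd, so 2j ≤ 3^(k-1) - 1. If it balances, the n - 2j unweighed weights remain with direction unknown: 2(n - 2j) ≤ 3^(k-1) - 1 by the same parity argument. Adding, n ≤ (3^(k-1) - 1) + (3^(k-1) - 1)/2 = (3^k - 3)/2, and the classical three-group strategy achieves this (3 weights in 2 weighings, 12 in 3, 39 in 4, 120 in 5).
So we need the smallest k with (3^k - 3)/2 ≥ 32.
k = 3: (3^3 - 3)/2 = 12 < 32 ✗
k = 4: (3^4 - 3)/2 = 39 ≥ 32 ✓

4


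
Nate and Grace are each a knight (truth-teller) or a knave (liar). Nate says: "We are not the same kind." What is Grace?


Nate says: "We are not the same kind."
Case 1: Nate is a Knight (truth-teller)
  Statement is true → they ARE different → Grace is a Knave
Case 2: Nate is a Knave (liar)
  Statement is false → they are NOT different → Grace is a Knave
In both cases, Grace is a Knave.

Knave


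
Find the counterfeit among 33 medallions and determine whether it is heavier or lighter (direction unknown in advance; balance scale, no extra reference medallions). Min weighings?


Let n = 33. 66 possibilities (n medallions × lighter/heavier); each weighing has 3 outcomes.
Bound for k weighings: say the first weighing puts j medallions on each pan. If it tips, the 2j weighed medallions remain suspects (each with a known direction) and k-1 weighings give 3^(k-1) outcomes; 3^(k-1) is odd, so 2j ≤ 3^(k-1) - 1. If it balances, the n - 2j unweighed medallions remain with direction unknown: 2(n - 2j) ≤ 3^(k-1) - 1 by the same parity argument. Adding, n ≤ (3^(k-1) - 1) + (3^(k-1) - 1)/2 = (3^k - 3)/2, and the classical three-group strategy achieves this (3 medallions in 2 weighings, 12 in 3, 39 in 4, 120 in 5).
So we need the smallest k with (3^k - 3)/2 ≥ 33.
k = 3: (3^3 - 3)/2 = 12 < 33 ✗
k = 4: (3^4 - 3)/2 = 39 ≥ 33 ✓

4


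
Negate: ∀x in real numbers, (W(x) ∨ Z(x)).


Original: ∀x (W(x) ∨ Z(x))
Rule: ¬∀→∃, ¬∃→∀, negate predicate.
Negation: ∃x (¬W(x) ∧ ¬Z(x))

∃x (¬W(x) ∧ ¬Z(x))


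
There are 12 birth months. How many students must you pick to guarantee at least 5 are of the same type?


Pigeonhole: to guarantee k in one of n categories, need (k-1)×n + 1.
k = 5, n = 12
Minimum = (5-1) × 12 + 1 = 4 × 12 + 1

49


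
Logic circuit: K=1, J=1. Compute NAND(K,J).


K AND J = 1
NOT(1) = 0

0


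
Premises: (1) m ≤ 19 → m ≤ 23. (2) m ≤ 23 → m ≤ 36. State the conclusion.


Hypothetical syllogism: P → Q, Q → R ⊢ P → R
Premise 1: m ≤ 19 → m ≤ 23
Premise 2: m ≤ 23 → m ≤ 36
Chain the implications: the middle term (m ≤ 23) links the two.
Conclusion: If m ≤ 19, then m ≤ 36.

If m ≤ 19, then m ≤ 36.


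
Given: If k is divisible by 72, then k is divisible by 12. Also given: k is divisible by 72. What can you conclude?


Modus ponens: P → Q, P ⊢ Q
P: k is divisible by 72
Q: k is divisible by 12
We have P → Q and P is true.
By modus ponens, Q must be true.

k is divisible by 12


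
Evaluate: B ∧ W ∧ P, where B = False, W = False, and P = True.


B = False, W = False, P = True
Step 1: B ∧ W = False AND False = False
Step 2: (False) ∧ P = (False) AND True = False
AND is true only when ALL operands are true.

False


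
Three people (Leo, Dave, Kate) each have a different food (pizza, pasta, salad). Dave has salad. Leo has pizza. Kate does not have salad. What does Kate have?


From clues:
  Dave → salad
  Leo → pizza
By elimination, Kate gets the remaining.

pasta


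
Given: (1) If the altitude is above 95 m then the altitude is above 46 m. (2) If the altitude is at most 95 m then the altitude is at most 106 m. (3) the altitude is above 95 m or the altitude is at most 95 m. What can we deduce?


Constructive dilemma: (P → Q) ∧ (R → S), P ∨ R ⊢ Q ∨ S
Premise 1: the altitude is above 95 m → the altitude is above 46 m
Premise 2: the altitude is at most 95 m → the altitude is at most 106 m
Premise 3: the altitude is above 95 m ∨ the altitude is at most 95 m
Case 1: Assuming the altitude is above 95 m, then by Premise 1, the altitude is above 46 m.
Case 2: Assuming the altitude is at most 95 m, then by Premise 2, the altitude is at most 106 m.
Since one of the altitude is above 95 m or the altitude is at most 95 m must hold, we get the altitude is above 46 m or the altitude is at most 106 m.

The altitude is above 46 m or the altitude is at most 106 m.


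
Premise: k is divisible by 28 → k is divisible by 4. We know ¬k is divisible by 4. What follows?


Modus tollens: P → Q, ¬Q ⊢ ¬P
P: k is divisible by 28
Q: k is divisible by 4
We have P → Q and Q is false.
By modus tollens, P must be false.

It is not the case that k is divisible by 28


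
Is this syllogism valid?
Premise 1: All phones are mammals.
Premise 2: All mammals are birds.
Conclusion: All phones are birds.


Premise 1: All phones are mammals.
Premise 2: All mammals are birds.
Conclusion: All phones are birds.
Barbara syllogism (AAA-1): All A are B, All B are C → All A are C.
Middle term (mammals) distributed in premise 2.

Valid


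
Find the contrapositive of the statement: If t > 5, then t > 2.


Original: If t > 5, then t > 2
Contrapositive: If ¬Q, then ¬P
Negate Q: not (t > 2)
Negate P: not (t > 5)

If not (t > 2), then not (t > 5).


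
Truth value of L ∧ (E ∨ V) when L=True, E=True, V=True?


L = True, E = True, V = True
Expression: L ∧ (E ∨ V)
Step 1: E ∨ V = True OR True = True
Step 2: L ∧ (True) = True AND True = True

True


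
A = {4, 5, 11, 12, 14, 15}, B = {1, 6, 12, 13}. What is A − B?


A = {4, 5, 11, 12, 14, 15}
B = {1, 6, 12, 13}
Operation: difference A − B
In A but not B: 4, 5, 11, 14, 15

{4, 5, 11, 14, 15}


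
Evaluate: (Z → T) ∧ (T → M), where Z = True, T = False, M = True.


Z = True, T = False, M = True
Step 1: Z → T is false only when Z=True and T=False. Result: False
Step 2: T → M is false only when T=True and M=False. Result: True
Step 3: False ∧ True = False

False


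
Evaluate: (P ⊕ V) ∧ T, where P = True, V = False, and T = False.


P = True, V = False, T = False
Step 1: P ⊕ V = True XOR False = True
Step 2: True ∧ T = True AND False = False
XOR true when exactly one of P,V is true; then AND with T.

False


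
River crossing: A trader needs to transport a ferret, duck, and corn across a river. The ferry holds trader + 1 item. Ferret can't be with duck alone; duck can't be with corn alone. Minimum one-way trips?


1. trader+duck → 2. trader ← 3. trader+ferret → 4. trader+duck ← 5. trader+corn → 6. trader ← 7. trader+duck →
Minimum trips = 7

7


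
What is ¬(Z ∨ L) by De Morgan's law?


De Morgan's law: ¬(P ∨ Q) ≡ ¬P ∧ ¬Q
¬(Z ∨ L) = ¬Z ∧ ¬L

¬Z ∧ ¬L


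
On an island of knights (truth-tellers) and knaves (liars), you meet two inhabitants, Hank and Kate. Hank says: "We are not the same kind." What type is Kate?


Hank says: "We are not the same kind."
Case 1: Hank is a Knight (truth-teller)
  Statement is true → they ARE different → Kate is a Knave
Case 2: Hank is a Knave (liar)
  Statement is false → they are NOT different → Kate is a Knave
In both cases, Kate is a Knave.

Knave
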